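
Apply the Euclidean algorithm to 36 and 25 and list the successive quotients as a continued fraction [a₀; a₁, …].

Run the Euclidean algorithm, recording each quotient:
36 = 1·25 + 11, so a_0 = 1
25 = 2·11 + 3, so a_1 = 2
11 = 3·3 + 2, so a_2 = 3
3 = 1·2 + 1, so a_3 = 1
2 = 2·1 + 0, so a_4 = 2

[1; 2, 3, 1, 2]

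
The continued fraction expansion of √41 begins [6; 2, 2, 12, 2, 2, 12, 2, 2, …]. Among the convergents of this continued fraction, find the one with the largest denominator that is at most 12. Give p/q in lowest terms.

32/5

a_0 = 6: 6/1  (≤ bound)
a_1 = 2: 13/2  (≤ bound)
a_2 = 2: 32/5  (≤ bound)
a_3 = 12: 397/62  (> 12, stop)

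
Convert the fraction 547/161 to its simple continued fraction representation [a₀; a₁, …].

[3; 2, 1, 1, 15, 2]

547 = 3·161 + 64, so a_0 = 3
161 = 2·64 + 33, so a_1 = 2
64 = 1·33 + 31, so a_2 = 1
33 = 1·31 + 2, so a_3 = 1
31 = 15·2 + 1, so a_4 = 15
2 = 2·1 + 0, so a_5 = 2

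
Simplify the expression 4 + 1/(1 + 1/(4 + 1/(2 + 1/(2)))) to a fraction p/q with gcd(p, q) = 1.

130/27

Start with 2.
2 + 1/(2/1) = 2 + 1/2 = 5/2
4 + 1/(5/2) = 4 + 2/5 = 22/5
1 + 1/(22/5) = 1 + 5/22 = 27/22
4 + 1/(27/22) = 4 + 22/27 = 130/27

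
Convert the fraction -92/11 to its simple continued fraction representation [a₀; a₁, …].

[-9; 1, 1, 1, 3]

⌊-92/11⌋ = -9, remainder 7
⌊11/7⌋ = 1, remainder 4
⌊7/4⌋ = 1, remainder 3
⌊4/3⌋ = 1, remainder 1
⌊3/1⌋ = 3, remainder 0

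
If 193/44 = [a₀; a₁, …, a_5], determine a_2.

1

Repeatedly divide and take the remainder:
⌊193/44⌋ = 4, remainder 17
⌊44/17⌋ = 2, remainder 10
⌊17/10⌋ = 1, remainder 7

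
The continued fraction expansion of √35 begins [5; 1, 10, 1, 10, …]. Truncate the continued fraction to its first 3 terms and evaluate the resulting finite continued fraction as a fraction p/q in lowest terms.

Start with 10.
1 + 1/(10/1) = 1 + 1/10 = 11/10
5 + 1/(11/10) = 5 + 10/11 = 65/11

65/11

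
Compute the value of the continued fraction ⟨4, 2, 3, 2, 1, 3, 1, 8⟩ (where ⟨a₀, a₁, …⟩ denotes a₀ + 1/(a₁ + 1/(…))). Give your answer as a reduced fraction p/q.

Build up convergents one term at a time:
a_0 = 4: 4/1
a_1 = 2: 9/2
a_2 = 3: 31/7
a_3 = 2: 71/16
a_4 = 1: 102/23
a_5 = 3: 377/85
a_6 = 1: 479/108
a_7 = 8: 4209/949

4209/949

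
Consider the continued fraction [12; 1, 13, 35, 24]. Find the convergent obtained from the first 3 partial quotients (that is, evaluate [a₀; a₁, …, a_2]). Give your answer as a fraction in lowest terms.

Start with 13.
1 + 1/(13/1) = 1 + 1/13 = 14/13
12 + 1/(14/13) = 12 + 13/14 = 181/14

181/14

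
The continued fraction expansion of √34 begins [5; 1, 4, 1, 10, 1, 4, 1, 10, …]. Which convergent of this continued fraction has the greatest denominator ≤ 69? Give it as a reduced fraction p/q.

a_0 = 5: 5/1  (≤ bound)
a_1 = 1: 6/1  (≤ bound)
a_2 = 4: 29/5  (≤ bound)
a_3 = 1: 35/6  (≤ bound)
a_4 = 10: 379/65  (≤ bound)
a_5 = 1: 414/71  (> 69, stop)

379/65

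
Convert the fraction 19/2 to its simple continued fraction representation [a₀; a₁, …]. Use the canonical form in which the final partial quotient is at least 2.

19 = 9·2 + 1, so a_0 = 9
2 = 2·1 + 0, so a_1 = 2

[9; 2]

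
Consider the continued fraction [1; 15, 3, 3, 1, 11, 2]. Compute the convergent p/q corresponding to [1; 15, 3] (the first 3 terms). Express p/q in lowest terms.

49/46

Collapse the nested fraction from the inside out:
Start with 3.
15 + 1/(3/1) = 15 + 1/3 = 46/3
1 + 1/(46/3) = 1 + 3/46 = 49/46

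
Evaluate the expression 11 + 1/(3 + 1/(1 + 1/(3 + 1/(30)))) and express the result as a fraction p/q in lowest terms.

5115/454

Work from the innermost term outward:
Start with 30.
3 + 1/(30/1) = 3 + 1/30 = 91/30
1 + 1/(91/30) = 1 + 30/91 = 121/91
3 + 1/(121/91) = 3 + 91/121 = 454/121
11 + 1/(454/121) = 11 + 121/454 = 5115/454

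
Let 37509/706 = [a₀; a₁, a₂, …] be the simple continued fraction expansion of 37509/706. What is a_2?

1

Run the Euclidean algorithm, recording each quotient:
37509 ÷ 706 → quotient 53, remainder 91
706 ÷ 91 → quotient 7, remainder 69
91 ÷ 69 → quotient 1, remainder 22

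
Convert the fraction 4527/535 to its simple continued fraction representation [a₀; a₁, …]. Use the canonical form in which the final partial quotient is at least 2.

4527 ÷ 535 → quotient 8, remainder 247
535 ÷ 247 → quotient 2, remainder 41
247 ÷ 41 → quotient 6, remainder 1
41 ÷ 1 → quotient 41, remainder 0

[8; 2, 6, 41]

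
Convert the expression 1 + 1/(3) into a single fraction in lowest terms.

4/3

a_0 = 1: 1/1
a_1 = 3: 4/3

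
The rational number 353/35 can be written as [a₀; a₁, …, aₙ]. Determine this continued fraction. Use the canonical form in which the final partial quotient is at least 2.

[10; 11, 1, 2]

353 = 10·35 + 3, so a_0 = 10
35 = 11·3 + 2, so a_1 = 11
3 = 1·2 + 1, so a_2 = 1
2 = 2·1 + 0, so a_3 = 2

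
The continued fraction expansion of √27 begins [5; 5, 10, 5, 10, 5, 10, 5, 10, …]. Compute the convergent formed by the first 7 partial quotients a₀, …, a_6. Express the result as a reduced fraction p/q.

Work from the innermost term outward:
Start with 10.
5 + 1/(10/1) = 5 + 1/10 = 51/10
10 + 1/(51/10) = 10 + 10/51 = 520/51
5 + 1/(520/51) = 5 + 51/520 = 2651/520
10 + 1/(2651/520) = 10 + 520/2651 = 27030/2651
5 + 1/(27030/2651) = 5 + 2651/27030 = 137801/27030
5 + 1/(137801/27030) = 5 + 27030/137801 = 716035/137801

716035/137801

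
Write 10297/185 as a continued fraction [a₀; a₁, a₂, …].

[55; 1, 1, 1, 14, 1, 3]

10297 ÷ 185 → quotient 55, remainder 122
185 ÷ 122 → quotient 1, remainder 63
122 ÷ 63 → quotient 1, remainder 59
63 ÷ 59 → quotient 1, remainder 4
59 ÷ 4 → quotient 14, remainder 3
4 ÷ 3 → quotient 1, remainder 1
3 ÷ 1 → quotient 3, remainder 0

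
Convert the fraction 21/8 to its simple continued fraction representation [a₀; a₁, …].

[2; 1, 1, 1, 2]

Run the Euclidean algorithm, recording each quotient:
⌊21/8⌋ = 2, remainder 5
⌊8/5⌋ = 1, remainder 3
⌊5/3⌋ = 1, remainder 2
⌊3/2⌋ = 1, remainder 1
⌊2/1⌋ = 2, remainder 0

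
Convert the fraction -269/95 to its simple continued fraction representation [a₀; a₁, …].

⌊-269/95⌋ = -3, remainder 16
⌊95/16⌋ = 5, remainder 15
⌊16/15⌋ = 1, remainder 1
⌊15/1⌋ = 15, remainder 0

[-3; 5, 1, 15]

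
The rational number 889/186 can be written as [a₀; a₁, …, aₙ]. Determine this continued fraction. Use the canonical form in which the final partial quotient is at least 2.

Run the Euclidean algorithm, recording each quotient:
889 ÷ 186 → quotient 4, remainder 145
186 ÷ 145 → quotient 1, remainder 41
145 ÷ 41 → quotient 3, remainder 22
41 ÷ 22 → quotient 1, remainder 19
22 ÷ 19 → quotient 1, remainder 3
19 ÷ 3 → quotient 6, remainder 1
3 ÷ 1 → quotient 3, remainder 0

[4; 1, 3, 1, 1, 6, 3]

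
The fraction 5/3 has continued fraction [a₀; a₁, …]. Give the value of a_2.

5 ÷ 3 → quotient 1, remainder 2
3 ÷ 2 → quotient 1, remainder 1
2 ÷ 1 → quotient 2, remainder 0

2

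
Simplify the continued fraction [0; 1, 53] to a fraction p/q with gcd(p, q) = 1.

a_0 = 0: 0/1
a_1 = 1: 1/1
a_2 = 53: 53/54

53/54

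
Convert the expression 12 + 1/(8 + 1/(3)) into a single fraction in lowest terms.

303/25

a_0 = 12: 12/1
a_1 = 8: 97/8
a_2 = 3: 303/25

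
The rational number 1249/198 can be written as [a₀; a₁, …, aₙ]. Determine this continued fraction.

1249 ÷ 198 → quotient 6, remainder 61
198 ÷ 61 → quotient 3, remainder 15
61 ÷ 15 → quotient 4, remainder 1
15 ÷ 1 → quotient 15, remainder 0

[6; 3, 4, 15]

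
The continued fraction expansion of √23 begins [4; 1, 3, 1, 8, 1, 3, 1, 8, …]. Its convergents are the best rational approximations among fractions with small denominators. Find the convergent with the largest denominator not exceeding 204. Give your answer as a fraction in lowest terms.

a_0 = 4: 4/1  (≤ bound)
a_1 = 1: 5/1  (≤ bound)
a_2 = 3: 19/4  (≤ bound)
a_3 = 1: 24/5  (≤ bound)
a_4 = 8: 211/44  (≤ bound)
a_5 = 1: 235/49  (≤ bound)
a_6 = 3: 916/191  (≤ bound)
a_7 = 1: 1151/240  (> 204, stop)

916/191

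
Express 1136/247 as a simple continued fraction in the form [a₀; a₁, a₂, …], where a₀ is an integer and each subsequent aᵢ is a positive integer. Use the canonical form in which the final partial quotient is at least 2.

[4; 1, 1, 2, 49]

1136 = 4·247 + 148, so a_0 = 4
247 = 1·148 + 99, so a_1 = 1
148 = 1·99 + 49, so a_2 = 1
99 = 2·49 + 1, so a_3 = 2
49 = 49·1 + 0, so a_4 = 49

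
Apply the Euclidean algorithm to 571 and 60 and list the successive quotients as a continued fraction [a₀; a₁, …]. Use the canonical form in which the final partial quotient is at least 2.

[9; 1, 1, 14, 2]

571 ÷ 60 → quotient 9, remainder 31
60 ÷ 31 → quotient 1, remainder 29
31 ÷ 29 → quotient 1, remainder 2
29 ÷ 2 → quotient 14, remainder 1
2 ÷ 1 → quotient 2, remainder 0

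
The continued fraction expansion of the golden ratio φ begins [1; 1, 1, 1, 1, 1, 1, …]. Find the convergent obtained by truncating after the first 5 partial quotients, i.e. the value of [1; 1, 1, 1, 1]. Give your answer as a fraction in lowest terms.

8/5

a_0 = 1: 1/1
a_1 = 1: 2/1
a_2 = 1: 3/2
a_3 = 1: 5/3
a_4 = 1: 8/5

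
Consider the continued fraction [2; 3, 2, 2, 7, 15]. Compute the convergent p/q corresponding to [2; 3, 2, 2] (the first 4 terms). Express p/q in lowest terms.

Compute successive convergents:
a_0 = 2: 2/1
a_1 = 3: 7/3
a_2 = 2: 16/7
a_3 = 2: 39/17

39/17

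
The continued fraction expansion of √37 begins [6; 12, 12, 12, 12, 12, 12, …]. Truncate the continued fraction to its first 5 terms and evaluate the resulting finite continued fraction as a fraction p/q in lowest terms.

128766/21169

Start with 12.
12 + 1/(12/1) = 12 + 1/12 = 145/12
12 + 1/(145/12) = 12 + 12/145 = 1752/145
12 + 1/(1752/145) = 12 + 145/1752 = 21169/1752
6 + 1/(21169/1752) = 6 + 1752/21169 = 128766/21169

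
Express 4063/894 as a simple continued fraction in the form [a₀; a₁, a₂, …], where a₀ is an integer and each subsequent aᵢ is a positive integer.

[4; 1, 1, 5, 11, 2, 3]

Repeatedly divide and take the remainder:
4063 = 4·894 + 487, so a_0 = 4
894 = 1·487 + 407, so a_1 = 1
487 = 1·407 + 80, so a_2 = 1
407 = 5·80 + 7, so a_3 = 5
80 = 11·7 + 3, so a_4 = 11
7 = 2·3 + 1, so a_5 = 2
3 = 3·1 + 0, so a_6 = 3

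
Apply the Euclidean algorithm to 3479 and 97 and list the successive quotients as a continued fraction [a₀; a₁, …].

[35; 1, 6, 2, 6]

⌊3479/97⌋ = 35, remainder 84
⌊97/84⌋ = 1, remainder 13
⌊84/13⌋ = 6, remainder 6
⌊13/6⌋ = 2, remainder 1
⌊6/1⌋ = 6, remainder 0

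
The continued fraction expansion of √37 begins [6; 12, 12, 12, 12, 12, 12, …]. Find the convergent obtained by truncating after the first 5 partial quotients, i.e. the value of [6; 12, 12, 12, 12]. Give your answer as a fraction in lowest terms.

Start with 12.
12 + 1/(12/1) = 12 + 1/12 = 145/12
12 + 1/(145/12) = 12 + 12/145 = 1752/145
12 + 1/(1752/145) = 12 + 145/1752 = 21169/1752
6 + 1/(21169/1752) = 6 + 1752/21169 = 128766/21169

128766/21169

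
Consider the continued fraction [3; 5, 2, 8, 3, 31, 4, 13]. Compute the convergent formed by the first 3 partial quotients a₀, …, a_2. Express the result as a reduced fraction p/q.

35/11

a_0 = 3: 3/1
a_1 = 5: 16/5
a_2 = 2: 35/11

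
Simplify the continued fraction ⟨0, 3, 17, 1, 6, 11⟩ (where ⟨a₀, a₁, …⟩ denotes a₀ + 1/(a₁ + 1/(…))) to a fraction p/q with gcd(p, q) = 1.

1393/4257

Start with 11.
6 + 1/(11/1) = 6 + 1/11 = 67/11
1 + 1/(67/11) = 1 + 11/67 = 78/67
17 + 1/(78/67) = 17 + 67/78 = 1393/78
3 + 1/(1393/78) = 3 + 78/1393 = 4257/1393
0 + 1/(4257/1393) = 0 + 1393/4257 = 1393/4257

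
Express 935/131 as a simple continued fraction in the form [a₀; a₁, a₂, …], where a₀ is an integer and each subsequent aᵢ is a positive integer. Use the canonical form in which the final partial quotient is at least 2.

[7; 7, 3, 1, 1, 2]

⌊935/131⌋ = 7, remainder 18
⌊131/18⌋ = 7, remainder 5
⌊18/5⌋ = 3, remainder 3
⌊5/3⌋ = 1, remainder 2
⌊3/2⌋ = 1, remainder 1
⌊2/1⌋ = 2, remainder 0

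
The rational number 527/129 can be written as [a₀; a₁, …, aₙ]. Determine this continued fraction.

Apply division with remainder until the remainder is 0:
527 = 4·129 + 11, so a_0 = 4
129 = 11·11 + 8, so a_1 = 11
11 = 1·8 + 3, so a_2 = 1
8 = 2·3 + 2, so a_3 = 2
3 = 1·2 + 1, so a_4 = 1
2 = 2·1 + 0, so a_5 = 2

[4; 11, 1, 2, 1, 2]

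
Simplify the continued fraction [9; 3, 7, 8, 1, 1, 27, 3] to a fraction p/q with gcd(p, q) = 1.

295981/31763

a_0 = 9: 9/1
a_1 = 3: 28/3
a_2 = 7: 205/22
a_3 = 8: 1668/179
a_4 = 1: 1873/201
a_5 = 1: 3541/380
a_6 = 27: 97480/10461
a_7 = 3: 295981/31763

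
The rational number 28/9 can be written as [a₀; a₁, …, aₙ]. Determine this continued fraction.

[3; 9]

Apply division with remainder until the remainder is 0:
28 = 3·9 + 1, so a_0 = 3
9 = 9·1 + 0, so a_1 = 9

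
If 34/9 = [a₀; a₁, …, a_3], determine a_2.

3

34 = 3·9 + 7, so a_0 = 3
9 = 1·7 + 2, so a_1 = 1
7 = 3·2 + 1, so a_2 = 3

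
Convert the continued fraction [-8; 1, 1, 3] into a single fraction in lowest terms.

a_0 = -8: -8/1
a_1 = 1: -7/1
a_2 = 1: -15/2
a_3 = 3: -52/7

-52/7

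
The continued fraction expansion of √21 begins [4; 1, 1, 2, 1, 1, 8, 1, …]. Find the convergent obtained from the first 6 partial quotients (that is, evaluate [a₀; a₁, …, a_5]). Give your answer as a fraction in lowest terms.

Start with 1.
1 + 1/(1/1) = 1 + 1/1 = 2/1
2 + 1/(2/1) = 2 + 1/2 = 5/2
1 + 1/(5/2) = 1 + 2/5 = 7/5
1 + 1/(7/5) = 1 + 5/7 = 12/7
4 + 1/(12/7) = 4 + 7/12 = 55/12

55/12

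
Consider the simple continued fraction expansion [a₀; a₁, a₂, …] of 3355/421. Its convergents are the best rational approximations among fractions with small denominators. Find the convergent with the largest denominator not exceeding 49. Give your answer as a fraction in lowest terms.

List convergents until the denominator exceeds the bound:
a_0 = 7: 7/1  (≤ bound)
a_1 = 1: 8/1  (≤ bound)
a_2 = 31: 255/32  (≤ bound)
a_3 = 2: 518/65  (> 49, stop)

255/32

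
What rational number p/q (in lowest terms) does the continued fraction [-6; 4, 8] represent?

-190/33

Collapse the nested fraction from the inside out:
Start with 8.
4 + 1/(8/1) = 4 + 1/8 = 33/8
-6 + 1/(33/8) = -6 + 8/33 = -190/33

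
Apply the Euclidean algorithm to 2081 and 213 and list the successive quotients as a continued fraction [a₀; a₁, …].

2081 ÷ 213 → quotient 9, remainder 164
213 ÷ 164 → quotient 1, remainder 49
164 ÷ 49 → quotient 3, remainder 17
49 ÷ 17 → quotient 2, remainder 15
17 ÷ 15 → quotient 1, remainder 2
15 ÷ 2 → quotient 7, remainder 1
2 ÷ 1 → quotient 2, remainder 0

[9; 1, 3, 2, 1, 7, 2]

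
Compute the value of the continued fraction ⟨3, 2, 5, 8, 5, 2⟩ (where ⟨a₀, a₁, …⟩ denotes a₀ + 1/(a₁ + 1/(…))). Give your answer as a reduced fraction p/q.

Compute successive convergents:
a_0 = 3: 3/1
a_1 = 2: 7/2
a_2 = 5: 38/11
a_3 = 8: 311/90
a_4 = 5: 1593/461
a_5 = 2: 3497/1012

3497/1012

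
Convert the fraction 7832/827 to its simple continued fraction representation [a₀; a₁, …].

[9; 2, 7, 1, 15, 3]

7832 ÷ 827 → quotient 9, remainder 389
827 ÷ 389 → quotient 2, remainder 49
389 ÷ 49 → quotient 7, remainder 46
49 ÷ 46 → quotient 1, remainder 3
46 ÷ 3 → quotient 15, remainder 1
3 ÷ 1 → quotient 3, remainder 0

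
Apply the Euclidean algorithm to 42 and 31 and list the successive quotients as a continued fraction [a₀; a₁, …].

[1; 2, 1, 4, 2]

Run the Euclidean algorithm, recording each quotient:
42 = 1·31 + 11, so a_0 = 1
31 = 2·11 + 9, so a_1 = 2
11 = 1·9 + 2, so a_2 = 1
9 = 4·2 + 1, so a_3 = 4
2 = 2·1 + 0, so a_4 = 2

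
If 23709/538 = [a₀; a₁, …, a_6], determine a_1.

14

23709 = 44·538 + 37, so a_0 = 44
538 = 14·37 + 20, so a_1 = 14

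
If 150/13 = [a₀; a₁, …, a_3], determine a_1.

Apply division with remainder until the remainder is 0:
150 = 11·13 + 7, so a_0 = 11
13 = 1·7 + 6, so a_1 = 1

1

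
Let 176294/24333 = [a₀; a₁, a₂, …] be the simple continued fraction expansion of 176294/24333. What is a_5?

Apply division with remainder until the remainder is 0:
176294 ÷ 24333 → quotient 7, remainder 5963
24333 ÷ 5963 → quotient 4, remainder 481
5963 ÷ 481 → quotient 12, remainder 191
481 ÷ 191 → quotient 2, remainder 99
191 ÷ 99 → quotient 1, remainder 92
99 ÷ 92 → quotient 1, remainder 7

1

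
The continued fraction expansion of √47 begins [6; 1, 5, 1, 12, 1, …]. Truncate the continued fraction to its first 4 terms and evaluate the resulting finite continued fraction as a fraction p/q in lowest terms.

48/7

Start with 1.
5 + 1/(1/1) = 5 + 1/1 = 6/1
1 + 1/(6/1) = 1 + 1/6 = 7/6
6 + 1/(7/6) = 6 + 6/7 = 48/7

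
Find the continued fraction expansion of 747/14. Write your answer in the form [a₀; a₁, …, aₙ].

747 = 53·14 + 5, so a_0 = 53
14 = 2·5 + 4, so a_1 = 2
5 = 1·4 + 1, so a_2 = 1
4 = 4·1 + 0, so a_3 = 4

[53; 2, 1, 4]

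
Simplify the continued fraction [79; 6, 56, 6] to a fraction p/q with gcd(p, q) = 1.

Start with 6.
56 + 1/(6/1) = 56 + 1/6 = 337/6
6 + 1/(337/6) = 6 + 6/337 = 2028/337
79 + 1/(2028/337) = 79 + 337/2028 = 160549/2028

160549/2028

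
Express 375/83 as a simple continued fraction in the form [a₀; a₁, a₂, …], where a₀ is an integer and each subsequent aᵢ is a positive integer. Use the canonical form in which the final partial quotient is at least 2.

⌊375/83⌋ = 4, remainder 43
⌊83/43⌋ = 1, remainder 40
⌊43/40⌋ = 1, remainder 3
⌊40/3⌋ = 13, remainder 1
⌊3/1⌋ = 3, remainder 0

[4; 1, 1, 13, 3]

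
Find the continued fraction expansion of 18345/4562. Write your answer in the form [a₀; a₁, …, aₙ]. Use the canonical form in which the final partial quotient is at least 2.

Apply division with remainder until the remainder is 0:
18345 ÷ 4562 → quotient 4, remainder 97
4562 ÷ 97 → quotient 47, remainder 3
97 ÷ 3 → quotient 32, remainder 1
3 ÷ 1 → quotient 3, remainder 0

[4; 47, 32, 3]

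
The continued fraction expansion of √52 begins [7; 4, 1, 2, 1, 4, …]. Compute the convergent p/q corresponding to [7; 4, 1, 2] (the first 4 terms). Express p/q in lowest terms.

101/14

Start with 2.
1 + 1/(2/1) = 1 + 1/2 = 3/2
4 + 1/(3/2) = 4 + 2/3 = 14/3
7 + 1/(14/3) = 7 + 3/14 = 101/14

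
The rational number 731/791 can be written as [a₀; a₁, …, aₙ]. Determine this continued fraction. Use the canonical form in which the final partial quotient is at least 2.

[0; 1, 12, 5, 2, 5]

Repeatedly divide and take the remainder:
731 = 0·791 + 731, so a_0 = 0
791 = 1·731 + 60, so a_1 = 1
731 = 12·60 + 11, so a_2 = 12
60 = 5·11 + 5, so a_3 = 5
11 = 2·5 + 1, so a_4 = 2
5 = 5·1 + 0, so a_5 = 5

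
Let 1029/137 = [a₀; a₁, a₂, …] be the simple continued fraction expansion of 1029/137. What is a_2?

1

Repeatedly divide and take the remainder:
⌊1029/137⌋ = 7, remainder 70
⌊137/70⌋ = 1, remainder 67
⌊70/67⌋ = 1, remainder 3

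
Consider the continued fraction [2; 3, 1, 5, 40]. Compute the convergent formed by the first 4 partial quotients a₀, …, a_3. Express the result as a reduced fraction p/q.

Start with 5.
1 + 1/(5/1) = 1 + 1/5 = 6/5
3 + 1/(6/5) = 3 + 5/6 = 23/6
2 + 1/(23/6) = 2 + 6/23 = 52/23

52/23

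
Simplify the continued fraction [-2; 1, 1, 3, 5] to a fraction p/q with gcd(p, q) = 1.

-53/37

Start with 5.
3 + 1/(5/1) = 3 + 1/5 = 16/5
1 + 1/(16/5) = 1 + 5/16 = 21/16
1 + 1/(21/16) = 1 + 16/21 = 37/21
-2 + 1/(37/21) = -2 + 21/37 = -53/37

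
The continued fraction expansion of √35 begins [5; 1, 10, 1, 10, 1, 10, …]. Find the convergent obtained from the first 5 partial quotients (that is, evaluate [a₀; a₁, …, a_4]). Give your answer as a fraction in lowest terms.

775/131

Use the convergent recurrence hₖ = aₖ·hₖ₋₁ + hₖ₋₂ (and likewise for the denominators kₖ):
a_0 = 5: 5/1
a_1 = 1: 6/1
a_2 = 10: 65/11
a_3 = 1: 71/12
a_4 = 10: 775/131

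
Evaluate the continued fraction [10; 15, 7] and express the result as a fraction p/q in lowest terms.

1067/106

Build up convergents one term at a time:
a_0 = 10: 10/1
a_1 = 15: 151/15
a_2 = 7: 1067/106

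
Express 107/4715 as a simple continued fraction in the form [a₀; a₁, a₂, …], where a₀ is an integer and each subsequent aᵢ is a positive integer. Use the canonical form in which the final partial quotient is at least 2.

Run the Euclidean algorithm, recording each quotient:
⌊107/4715⌋ = 0, remainder 107
⌊4715/107⌋ = 44, remainder 7
⌊107/7⌋ = 15, remainder 2
⌊7/2⌋ = 3, remainder 1
⌊2/1⌋ = 2, remainder 0

[0; 44, 15, 3, 2]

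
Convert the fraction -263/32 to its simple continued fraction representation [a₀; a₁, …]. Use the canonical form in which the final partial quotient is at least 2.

[-9; 1, 3, 1, 1, 3]

Repeatedly divide and take the remainder:
-263 ÷ 32 → quotient -9, remainder 25
32 ÷ 25 → quotient 1, remainder 7
25 ÷ 7 → quotient 3, remainder 4
7 ÷ 4 → quotient 1, remainder 3
4 ÷ 3 → quotient 1, remainder 1
3 ÷ 1 → quotient 3, remainder 0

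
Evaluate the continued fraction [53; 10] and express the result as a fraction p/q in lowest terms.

Start with 10.
53 + 1/(10/1) = 53 + 1/10 = 531/10

531/10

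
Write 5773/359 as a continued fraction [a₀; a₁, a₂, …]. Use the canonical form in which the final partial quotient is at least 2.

[16; 12, 2, 1, 1, 1, 3]

5773 = 16·359 + 29, so a_0 = 16
359 = 12·29 + 11, so a_1 = 12
29 = 2·11 + 7, so a_2 = 2
11 = 1·7 + 4, so a_3 = 1
7 = 1·4 + 3, so a_4 = 1
4 = 1·3 + 1, so a_5 = 1
3 = 3·1 + 0, so a_6 = 3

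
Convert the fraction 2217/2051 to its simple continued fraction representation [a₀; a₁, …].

[1; 12, 2, 1, 4, 2, 1, 3]

2217 ÷ 2051 → quotient 1, remainder 166
2051 ÷ 166 → quotient 12, remainder 59
166 ÷ 59 → quotient 2, remainder 48
59 ÷ 48 → quotient 1, remainder 11
48 ÷ 11 → quotient 4, remainder 4
11 ÷ 4 → quotient 2, remainder 3
4 ÷ 3 → quotient 1, remainder 1
3 ÷ 1 → quotient 3, remainder 0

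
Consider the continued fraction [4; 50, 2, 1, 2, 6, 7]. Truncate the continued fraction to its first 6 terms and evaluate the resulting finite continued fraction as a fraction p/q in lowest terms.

a_0 = 4: 4/1
a_1 = 50: 201/50
a_2 = 2: 406/101
a_3 = 1: 607/151
a_4 = 2: 1620/403
a_5 = 6: 10327/2569

10327/2569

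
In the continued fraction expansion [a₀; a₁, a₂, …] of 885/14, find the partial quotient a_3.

2

Run the Euclidean algorithm, recording each quotient:
⌊885/14⌋ = 63, remainder 3
⌊14/3⌋ = 4, remainder 2
⌊3/2⌋ = 1, remainder 1
⌊2/1⌋ = 2, remainder 0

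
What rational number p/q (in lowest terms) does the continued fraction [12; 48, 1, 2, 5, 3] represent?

a_0 = 12: 12/1
a_1 = 48: 577/48
a_2 = 1: 589/49
a_3 = 2: 1755/146
a_4 = 5: 9364/779
a_5 = 3: 29847/2483

29847/2483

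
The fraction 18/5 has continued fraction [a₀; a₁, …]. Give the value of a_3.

2

⌊18/5⌋ = 3, remainder 3
⌊5/3⌋ = 1, remainder 2
⌊3/2⌋ = 1, remainder 1
⌊2/1⌋ = 2, remainder 0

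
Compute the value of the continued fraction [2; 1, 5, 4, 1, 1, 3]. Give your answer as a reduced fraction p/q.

565/199

a_0 = 2: 2/1
a_1 = 1: 3/1
a_2 = 5: 17/6
a_3 = 4: 71/25
a_4 = 1: 88/31
a_5 = 1: 159/56
a_6 = 3: 565/199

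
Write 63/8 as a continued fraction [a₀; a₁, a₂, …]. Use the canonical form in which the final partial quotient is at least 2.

63 = 7·8 + 7, so a_0 = 7
8 = 1·7 + 1, so a_1 = 1
7 = 7·1 + 0, so a_2 = 7

[7; 1, 7]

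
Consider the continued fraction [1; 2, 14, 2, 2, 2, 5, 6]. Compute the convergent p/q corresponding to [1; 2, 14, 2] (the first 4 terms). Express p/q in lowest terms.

Compute successive convergents:
a_0 = 1: 1/1
a_1 = 2: 3/2
a_2 = 14: 43/29
a_3 = 2: 89/60

89/60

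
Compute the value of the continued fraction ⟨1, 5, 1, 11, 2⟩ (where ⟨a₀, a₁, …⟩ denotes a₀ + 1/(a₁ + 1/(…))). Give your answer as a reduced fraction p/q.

173/148

Start with 2.
11 + 1/(2/1) = 11 + 1/2 = 23/2
1 + 1/(23/2) = 1 + 2/23 = 25/23
5 + 1/(25/23) = 5 + 23/25 = 148/25
1 + 1/(148/25) = 1 + 25/148 = 173/148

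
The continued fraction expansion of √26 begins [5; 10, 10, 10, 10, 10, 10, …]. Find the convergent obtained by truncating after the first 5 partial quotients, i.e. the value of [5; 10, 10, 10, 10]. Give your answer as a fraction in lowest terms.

a_0 = 5: 5/1
a_1 = 10: 51/10
a_2 = 10: 515/101
a_3 = 10: 5201/1020
a_4 = 10: 52525/10301

52525/10301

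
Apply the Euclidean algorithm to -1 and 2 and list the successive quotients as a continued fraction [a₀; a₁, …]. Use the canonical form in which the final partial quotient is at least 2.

Run the Euclidean algorithm, recording each quotient:
⌊-1/2⌋ = -1, remainder 1
⌊2/1⌋ = 2, remainder 0

[-1; 2]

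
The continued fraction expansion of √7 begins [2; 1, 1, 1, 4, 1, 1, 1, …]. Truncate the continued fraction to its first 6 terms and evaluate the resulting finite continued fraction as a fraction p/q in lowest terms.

45/17

a_0 = 2: 2/1
a_1 = 1: 3/1
a_2 = 1: 5/2
a_3 = 1: 8/3
a_4 = 4: 37/14
a_5 = 1: 45/17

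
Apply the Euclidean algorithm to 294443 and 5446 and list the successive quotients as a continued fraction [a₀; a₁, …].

[54; 15, 5, 1, 7, 1, 2, 2]

Repeatedly divide and take the remainder:
294443 ÷ 5446 → quotient 54, remainder 359
5446 ÷ 359 → quotient 15, remainder 61
359 ÷ 61 → quotient 5, remainder 54
61 ÷ 54 → quotient 1, remainder 7
54 ÷ 7 → quotient 7, remainder 5
7 ÷ 5 → quotient 1, remainder 2
5 ÷ 2 → quotient 2, remainder 1
2 ÷ 1 → quotient 2, remainder 0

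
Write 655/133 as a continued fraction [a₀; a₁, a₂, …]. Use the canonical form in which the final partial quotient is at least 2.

[4; 1, 12, 3, 3]

655 = 4·133 + 123, so a_0 = 4
133 = 1·123 + 10, so a_1 = 1
123 = 12·10 + 3, so a_2 = 12
10 = 3·3 + 1, so a_3 = 3
3 = 3·1 + 0, so a_4 = 3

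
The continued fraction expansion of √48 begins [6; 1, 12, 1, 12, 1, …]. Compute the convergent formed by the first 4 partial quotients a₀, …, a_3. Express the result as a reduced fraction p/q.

97/14

Build up convergents one term at a time:
a_0 = 6: 6/1
a_1 = 1: 7/1
a_2 = 12: 90/13
a_3 = 1: 97/14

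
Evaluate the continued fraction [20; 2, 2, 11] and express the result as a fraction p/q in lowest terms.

1163/57

Work from the innermost term outward:
Start with 11.
2 + 1/(11/1) = 2 + 1/11 = 23/11
2 + 1/(23/11) = 2 + 11/23 = 57/23
20 + 1/(57/23) = 20 + 23/57 = 1163/57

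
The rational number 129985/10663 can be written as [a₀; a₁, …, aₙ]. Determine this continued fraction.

Run the Euclidean algorithm, recording each quotient:
129985 ÷ 10663 → quotient 12, remainder 2029
10663 ÷ 2029 → quotient 5, remainder 518
2029 ÷ 518 → quotient 3, remainder 475
518 ÷ 475 → quotient 1, remainder 43
475 ÷ 43 → quotient 11, remainder 2
43 ÷ 2 → quotient 21, remainder 1
2 ÷ 1 → quotient 2, remainder 0

[12; 5, 3, 1, 11, 21, 2]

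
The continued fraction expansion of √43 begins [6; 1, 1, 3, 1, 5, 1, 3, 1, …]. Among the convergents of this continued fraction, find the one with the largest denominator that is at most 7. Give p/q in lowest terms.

a_0 = 6: 6/1  (≤ bound)
a_1 = 1: 7/1  (≤ bound)
a_2 = 1: 13/2  (≤ bound)
a_3 = 3: 46/7  (≤ bound)
a_4 = 1: 59/9  (> 7, stop)

46/7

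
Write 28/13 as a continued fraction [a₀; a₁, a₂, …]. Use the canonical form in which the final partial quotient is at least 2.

⌊28/13⌋ = 2, remainder 2
⌊13/2⌋ = 6, remainder 1
⌊2/1⌋ = 2, remainder 0

[2; 6, 2]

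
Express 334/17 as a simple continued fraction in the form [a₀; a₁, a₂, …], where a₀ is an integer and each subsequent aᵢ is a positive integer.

[19; 1, 1, 1, 5]

Repeatedly divide and take the remainder:
334 = 19·17 + 11, so a_0 = 19
17 = 1·11 + 6, so a_1 = 1
11 = 1·6 + 5, so a_2 = 1
6 = 1·5 + 1, so a_3 = 1
5 = 5·1 + 0, so a_4 = 5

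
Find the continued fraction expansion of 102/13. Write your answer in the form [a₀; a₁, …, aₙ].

102 = 7·13 + 11, so a_0 = 7
13 = 1·11 + 2, so a_1 = 1
11 = 5·2 + 1, so a_2 = 5
2 = 2·1 + 0, so a_3 = 2

[7; 1, 5, 2]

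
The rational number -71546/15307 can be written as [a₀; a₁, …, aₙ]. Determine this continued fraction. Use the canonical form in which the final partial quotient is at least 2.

[-5; 3, 14, 1, 2, 15, 1, 6]

-71546 = -5·15307 + 4989, so a_0 = -5
15307 = 3·4989 + 340, so a_1 = 3
4989 = 14·340 + 229, so a_2 = 14
340 = 1·229 + 111, so a_3 = 1
229 = 2·111 + 7, so a_4 = 2
111 = 15·7 + 6, so a_5 = 15
7 = 1·6 + 1, so a_6 = 1
6 = 6·1 + 0, so a_7 = 6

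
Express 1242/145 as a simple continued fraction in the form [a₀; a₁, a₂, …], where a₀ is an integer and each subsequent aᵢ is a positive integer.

[8; 1, 1, 3, 3, 6]

Repeatedly divide and take the remainder:
1242 = 8·145 + 82, so a_0 = 8
145 = 1·82 + 63, so a_1 = 1
82 = 1·63 + 19, so a_2 = 1
63 = 3·19 + 6, so a_3 = 3
19 = 3·6 + 1, so a_4 = 3
6 = 6·1 + 0, so a_5 = 6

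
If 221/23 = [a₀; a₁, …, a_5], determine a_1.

221 = 9·23 + 14, so a_0 = 9
23 = 1·14 + 9, so a_1 = 1

1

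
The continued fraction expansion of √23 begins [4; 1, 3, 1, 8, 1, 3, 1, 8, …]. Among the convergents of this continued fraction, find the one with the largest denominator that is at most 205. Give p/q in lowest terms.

a_0 = 4: 4/1  (≤ bound)
a_1 = 1: 5/1  (≤ bound)
a_2 = 3: 19/4  (≤ bound)
a_3 = 1: 24/5  (≤ bound)
a_4 = 8: 211/44  (≤ bound)
a_5 = 1: 235/49  (≤ bound)
a_6 = 3: 916/191  (≤ bound)
a_7 = 1: 1151/240  (> 205, stop)

916/191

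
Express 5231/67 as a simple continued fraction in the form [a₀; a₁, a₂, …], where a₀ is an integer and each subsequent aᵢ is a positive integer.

5231 = 78·67 + 5, so a_0 = 78
67 = 13·5 + 2, so a_1 = 13
5 = 2·2 + 1, so a_2 = 2
2 = 2·1 + 0, so a_3 = 2

[78; 13, 2, 2]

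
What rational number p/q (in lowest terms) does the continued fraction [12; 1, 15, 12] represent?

2497/193

Start with 12.
15 + 1/(12/1) = 15 + 1/12 = 181/12
1 + 1/(181/12) = 1 + 12/181 = 193/181
12 + 1/(193/181) = 12 + 181/193 = 2497/193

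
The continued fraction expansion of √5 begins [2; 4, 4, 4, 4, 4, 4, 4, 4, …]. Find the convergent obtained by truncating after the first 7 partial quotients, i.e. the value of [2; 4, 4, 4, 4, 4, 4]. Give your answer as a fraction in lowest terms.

a_0 = 2: 2/1
a_1 = 4: 9/4
a_2 = 4: 38/17
a_3 = 4: 161/72
a_4 = 4: 682/305
a_5 = 4: 2889/1292
a_6 = 4: 12238/5473

12238/5473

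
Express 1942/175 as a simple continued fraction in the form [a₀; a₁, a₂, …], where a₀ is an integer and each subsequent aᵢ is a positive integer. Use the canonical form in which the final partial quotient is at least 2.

1942 = 11·175 + 17, so a_0 = 11
175 = 10·17 + 5, so a_1 = 10
17 = 3·5 + 2, so a_2 = 3
5 = 2·2 + 1, so a_3 = 2
2 = 2·1 + 0, so a_4 = 2

[11; 10, 3, 2, 2]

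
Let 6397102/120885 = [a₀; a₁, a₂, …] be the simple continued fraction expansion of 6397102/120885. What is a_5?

6397102 = 52·120885 + 111082, so a_0 = 52
120885 = 1·111082 + 9803, so a_1 = 1
111082 = 11·9803 + 3249, so a_2 = 11
9803 = 3·3249 + 56, so a_3 = 3
3249 = 58·56 + 1, so a_4 = 58
56 = 56·1 + 0, so a_5 = 56

56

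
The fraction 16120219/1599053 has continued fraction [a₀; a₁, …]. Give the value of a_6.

16120219 = 10·1599053 + 129689, so a_0 = 10
1599053 = 12·129689 + 42785, so a_1 = 12
129689 = 3·42785 + 1334, so a_2 = 3
42785 = 32·1334 + 97, so a_3 = 32
1334 = 13·97 + 73, so a_4 = 13
97 = 1·73 + 24, so a_5 = 1
73 = 3·24 + 1, so a_6 = 3

3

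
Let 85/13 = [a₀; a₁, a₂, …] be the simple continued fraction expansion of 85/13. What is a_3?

6

85 = 6·13 + 7, so a_0 = 6
13 = 1·7 + 6, so a_1 = 1
7 = 1·6 + 1, so a_2 = 1
6 = 6·1 + 0, so a_3 = 6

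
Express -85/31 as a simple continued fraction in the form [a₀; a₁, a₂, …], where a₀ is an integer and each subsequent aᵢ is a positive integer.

[-3; 3, 1, 7]

-85 ÷ 31 → quotient -3, remainder 8
31 ÷ 8 → quotient 3, remainder 7
8 ÷ 7 → quotient 1, remainder 1
7 ÷ 1 → quotient 7, remainder 0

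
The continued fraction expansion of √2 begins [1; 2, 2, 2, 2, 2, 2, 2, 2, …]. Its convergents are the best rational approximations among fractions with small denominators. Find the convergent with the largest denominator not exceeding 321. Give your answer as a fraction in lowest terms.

List convergents until the denominator exceeds the bound:
a_0 = 1: 1/1  (≤ bound)
a_1 = 2: 3/2  (≤ bound)
a_2 = 2: 7/5  (≤ bound)
a_3 = 2: 17/12  (≤ bound)
a_4 = 2: 41/29  (≤ bound)
a_5 = 2: 99/70  (≤ bound)
a_6 = 2: 239/169  (≤ bound)
a_7 = 2: 577/408  (> 321, stop)

239/169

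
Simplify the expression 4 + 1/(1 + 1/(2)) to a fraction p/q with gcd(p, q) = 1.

14/3

Starting at the tail and folding back:
Start with 2.
1 + 1/(2/1) = 1 + 1/2 = 3/2
4 + 1/(3/2) = 4 + 2/3 = 14/3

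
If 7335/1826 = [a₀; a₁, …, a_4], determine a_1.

Repeatedly divide and take the remainder:
⌊7335/1826⌋ = 4, remainder 31
⌊1826/31⌋ = 58, remainder 28

58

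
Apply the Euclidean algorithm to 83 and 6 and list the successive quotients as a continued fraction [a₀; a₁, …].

[13; 1, 5]

⌊83/6⌋ = 13, remainder 5
⌊6/5⌋ = 1, remainder 1
⌊5/1⌋ = 5, remainder 0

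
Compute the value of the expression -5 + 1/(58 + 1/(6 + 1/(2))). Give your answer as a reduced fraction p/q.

a_0 = -5: -5/1
a_1 = 58: -289/58
a_2 = 6: -1739/349
a_3 = 2: -3767/756

-3767/756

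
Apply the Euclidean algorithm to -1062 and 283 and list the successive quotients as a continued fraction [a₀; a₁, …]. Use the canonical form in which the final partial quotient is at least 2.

[-4; 4, 23, 3]

-1062 ÷ 283 → quotient -4, remainder 70
283 ÷ 70 → quotient 4, remainder 3
70 ÷ 3 → quotient 23, remainder 1
3 ÷ 1 → quotient 3, remainder 0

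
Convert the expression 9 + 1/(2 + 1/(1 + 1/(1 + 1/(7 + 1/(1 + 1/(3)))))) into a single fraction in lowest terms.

1569/167

Start with 3.
1 + 1/(3/1) = 1 + 1/3 = 4/3
7 + 1/(4/3) = 7 + 3/4 = 31/4
1 + 1/(31/4) = 1 + 4/31 = 35/31
1 + 1/(35/31) = 1 + 31/35 = 66/35
2 + 1/(66/35) = 2 + 35/66 = 167/66
9 + 1/(167/66) = 9 + 66/167 = 1569/167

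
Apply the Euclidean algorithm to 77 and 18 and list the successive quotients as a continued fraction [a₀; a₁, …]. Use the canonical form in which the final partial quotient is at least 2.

77 = 4·18 + 5, so a_0 = 4
18 = 3·5 + 3, so a_1 = 3
5 = 1·3 + 2, so a_2 = 1
3 = 1·2 + 1, so a_3 = 1
2 = 2·1 + 0, so a_4 = 2

[4; 3, 1, 1, 2]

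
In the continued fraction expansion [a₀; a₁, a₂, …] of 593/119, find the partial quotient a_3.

593 ÷ 119 → quotient 4, remainder 117
119 ÷ 117 → quotient 1, remainder 2
117 ÷ 2 → quotient 58, remainder 1
2 ÷ 1 → quotient 2, remainder 0

2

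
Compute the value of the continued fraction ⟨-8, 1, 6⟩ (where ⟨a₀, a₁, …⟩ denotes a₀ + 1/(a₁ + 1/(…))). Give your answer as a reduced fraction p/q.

-50/7

Compute successive convergents:
a_0 = -8: -8/1
a_1 = 1: -7/1
a_2 = 6: -50/7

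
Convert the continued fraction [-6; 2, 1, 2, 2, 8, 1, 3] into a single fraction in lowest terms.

Build up convergents one term at a time:
a_0 = -6: -6/1
a_1 = 2: -11/2
a_2 = 1: -17/3
a_3 = 2: -45/8
a_4 = 2: -107/19
a_5 = 8: -901/160
a_6 = 1: -1008/179
a_7 = 3: -3925/697

-3925/697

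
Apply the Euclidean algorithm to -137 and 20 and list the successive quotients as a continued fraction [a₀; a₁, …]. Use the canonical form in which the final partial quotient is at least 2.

⌊-137/20⌋ = -7, remainder 3
⌊20/3⌋ = 6, remainder 2
⌊3/2⌋ = 1, remainder 1
⌊2/1⌋ = 2, remainder 0

[-7; 6, 1, 2]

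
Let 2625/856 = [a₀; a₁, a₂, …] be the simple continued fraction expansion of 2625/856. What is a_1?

2625 ÷ 856 → quotient 3, remainder 57
856 ÷ 57 → quotient 15, remainder 1

15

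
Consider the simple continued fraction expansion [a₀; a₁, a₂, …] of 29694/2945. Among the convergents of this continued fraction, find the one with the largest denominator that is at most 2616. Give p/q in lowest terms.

5233/519

List convergents until the denominator exceeds the bound:
a_0 = 10: 10/1  (≤ bound)
a_1 = 12: 121/12  (≤ bound)
a_2 = 14: 1704/169  (≤ bound)
a_3 = 2: 3529/350  (≤ bound)
a_4 = 1: 5233/519  (≤ bound)
a_5 = 5: 29694/2945  (> 2616, stop)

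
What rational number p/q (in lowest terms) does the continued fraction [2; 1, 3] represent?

Start with 3.
1 + 1/(3/1) = 1 + 1/3 = 4/3
2 + 1/(4/3) = 2 + 3/4 = 11/4

11/4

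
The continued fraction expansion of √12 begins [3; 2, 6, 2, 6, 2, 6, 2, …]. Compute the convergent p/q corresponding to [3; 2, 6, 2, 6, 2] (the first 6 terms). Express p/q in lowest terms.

Build up convergents one term at a time:
a_0 = 3: 3/1
a_1 = 2: 7/2
a_2 = 6: 45/13
a_3 = 2: 97/28
a_4 = 6: 627/181
a_5 = 2: 1351/390

1351/390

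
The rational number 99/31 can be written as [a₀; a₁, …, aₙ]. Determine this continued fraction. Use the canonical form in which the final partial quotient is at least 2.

99 ÷ 31 → quotient 3, remainder 6
31 ÷ 6 → quotient 5, remainder 1
6 ÷ 1 → quotient 6, remainder 0

[3; 5, 6]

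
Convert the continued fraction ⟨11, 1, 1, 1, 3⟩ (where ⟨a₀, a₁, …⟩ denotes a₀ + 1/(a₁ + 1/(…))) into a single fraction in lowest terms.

128/11

Starting at the tail and folding back:
Start with 3.
1 + 1/(3/1) = 1 + 1/3 = 4/3
1 + 1/(4/3) = 1 + 3/4 = 7/4
1 + 1/(7/4) = 1 + 4/7 = 11/7
11 + 1/(11/7) = 11 + 7/11 = 128/11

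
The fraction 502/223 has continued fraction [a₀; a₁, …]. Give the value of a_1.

Apply division with remainder until the remainder is 0:
⌊502/223⌋ = 2, remainder 56
⌊223/56⌋ = 3, remainder 55

3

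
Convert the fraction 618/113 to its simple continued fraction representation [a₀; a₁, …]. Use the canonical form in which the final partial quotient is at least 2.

[5; 2, 7, 1, 1, 3]

618 ÷ 113 → quotient 5, remainder 53
113 ÷ 53 → quotient 2, remainder 7
53 ÷ 7 → quotient 7, remainder 4
7 ÷ 4 → quotient 1, remainder 3
4 ÷ 3 → quotient 1, remainder 1
3 ÷ 1 → quotient 3, remainder 0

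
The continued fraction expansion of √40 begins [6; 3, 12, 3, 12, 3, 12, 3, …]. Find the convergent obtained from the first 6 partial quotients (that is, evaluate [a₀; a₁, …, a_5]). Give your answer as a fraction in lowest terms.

27379/4329

a_0 = 6: 6/1
a_1 = 3: 19/3
a_2 = 12: 234/37
a_3 = 3: 721/114
a_4 = 12: 8886/1405
a_5 = 3: 27379/4329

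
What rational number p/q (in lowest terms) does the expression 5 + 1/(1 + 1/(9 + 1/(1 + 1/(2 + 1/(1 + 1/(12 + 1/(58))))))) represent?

a_0 = 5: 5/1
a_1 = 1: 6/1
a_2 = 9: 59/10
a_3 = 1: 65/11
a_4 = 2: 189/32
a_5 = 1: 254/43
a_6 = 12: 3237/548
a_7 = 58: 188000/31827

188000/31827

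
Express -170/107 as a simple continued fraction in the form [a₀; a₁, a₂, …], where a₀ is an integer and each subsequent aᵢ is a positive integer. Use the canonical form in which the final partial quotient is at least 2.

[-2; 2, 2, 3, 6]

⌊-170/107⌋ = -2, remainder 44
⌊107/44⌋ = 2, remainder 19
⌊44/19⌋ = 2, remainder 6
⌊19/6⌋ = 3, remainder 1
⌊6/1⌋ = 6, remainder 0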